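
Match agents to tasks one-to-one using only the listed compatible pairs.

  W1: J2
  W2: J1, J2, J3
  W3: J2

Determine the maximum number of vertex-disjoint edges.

2

Unit-capacity flow: source→left, listed edges, right→sink; max matching = max flow.
Augmenting path W1→J2 (+1); matched 1.
Augmenting path W2→J1 (+1); matched 2.
No augmenting path remains; maximum matching = 2.
König certificate: {W2, J2} is a vertex cover of size 2 (every listed pair touches it), so no matching can be larger.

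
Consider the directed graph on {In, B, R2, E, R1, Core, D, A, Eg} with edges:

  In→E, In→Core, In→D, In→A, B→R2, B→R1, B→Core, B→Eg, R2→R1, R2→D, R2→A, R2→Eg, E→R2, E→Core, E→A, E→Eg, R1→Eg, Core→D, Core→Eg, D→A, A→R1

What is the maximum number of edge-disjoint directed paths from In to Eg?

3

Assign every edge capacity 1; by Menger, the answer equals the max flow.
Path In→E→Eg (+1); total 1.
Path In→Core→Eg (+1); total 2.
Path In→A→R1→Eg (+1); total 3.
No residual In→Eg path; max flow = 3.
Certifying cut of size 3: {A→R1, In→Core, In→E}.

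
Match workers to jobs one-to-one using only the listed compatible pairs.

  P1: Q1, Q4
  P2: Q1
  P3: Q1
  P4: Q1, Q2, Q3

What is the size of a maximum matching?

Unit-capacity flow: source→left, listed edges, right→sink; max matching = max flow.
Augmenting path P1→Q1 (+1); matched 1.
Augmenting path P4→Q2 (+1); matched 2.
Augmenting path P2→Q1→P1→Q4 (+1); matched 3.
No augmenting path remains; maximum matching = 3.
König certificate: {P1, P4, Q1} is a vertex cover of size 3 (every listed pair touches it), so no matching can be larger.

3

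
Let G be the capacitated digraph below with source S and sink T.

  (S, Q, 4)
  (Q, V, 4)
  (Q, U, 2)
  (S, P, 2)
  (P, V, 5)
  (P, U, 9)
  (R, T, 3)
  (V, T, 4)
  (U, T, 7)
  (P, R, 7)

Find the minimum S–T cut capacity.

6

Augment S→P→R→T: bottleneck 2, flow now 2.
Augment S→Q→U→T: bottleneck 2, flow now 4.
Augment S→Q→V→T: bottleneck 2, flow now 6.
No augmenting path remains; maximum flow = 6.
By max-flow min-cut, the minimum cut capacity equals the max flow.
In the residual graph, reachable from S: {S}.
Min-cut edges: S→P (2), S→Q (4); capacity 2 + 4 = 6.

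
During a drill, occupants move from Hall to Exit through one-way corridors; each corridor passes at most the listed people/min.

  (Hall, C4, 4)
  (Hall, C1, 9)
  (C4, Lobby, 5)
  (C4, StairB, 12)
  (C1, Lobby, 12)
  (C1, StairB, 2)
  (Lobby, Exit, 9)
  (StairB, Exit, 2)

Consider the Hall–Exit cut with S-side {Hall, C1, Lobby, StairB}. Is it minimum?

Given cut capacity: 4 + 9 + 2 = 15.
Augment Hall→C4→Lobby→Exit: bottleneck 4, flow now 4.
Augment Hall→C1→Lobby→Exit: bottleneck 5, flow now 9.
Augment Hall→C1→StairB→Exit: bottleneck 2, flow now 11.
No augmenting path remains; maximum flow = 11.
In the residual graph, reachable from Hall: {Hall, C4, C1, Lobby, StairB}.
Min-cut edges: Lobby→Exit (9), StairB→Exit (2); capacity 9 + 2 = 11.
Cut capacity 15 exceeds the max flow 11, so it is not minimum.

No — its capacity is 15, but the minimum cut has capacity 11.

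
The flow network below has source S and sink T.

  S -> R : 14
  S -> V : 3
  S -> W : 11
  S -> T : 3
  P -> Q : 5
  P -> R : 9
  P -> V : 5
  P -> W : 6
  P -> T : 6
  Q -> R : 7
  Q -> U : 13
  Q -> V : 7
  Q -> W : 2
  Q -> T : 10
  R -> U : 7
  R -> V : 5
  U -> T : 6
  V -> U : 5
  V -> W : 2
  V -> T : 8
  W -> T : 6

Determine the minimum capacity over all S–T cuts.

23

Augment S→T: bottleneck 3, flow now 3.
Augment S→V→T: bottleneck 3, flow now 6.
Augment S→W→T: bottleneck 6, flow now 12.
Augment S→R→U→T: bottleneck 6, flow now 18.
Augment S→R→V→T: bottleneck 5, flow now 23.
No augmenting path remains; maximum flow = 23.
By max-flow min-cut, the minimum cut capacity equals the max flow.
In the residual graph, reachable from S: {S, R, U, W}.
Min-cut edges: S→V (3), S→T (3), R→V (5), U→T (6), W→T (6); capacity 3 + 3 + 5 + 6 + 6 = 23.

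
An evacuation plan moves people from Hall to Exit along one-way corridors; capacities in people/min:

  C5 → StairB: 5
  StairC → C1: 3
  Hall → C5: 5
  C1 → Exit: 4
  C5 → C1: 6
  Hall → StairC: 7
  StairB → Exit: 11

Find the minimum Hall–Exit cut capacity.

8

Augment Hall→StairC→C1→Exit: bottleneck 3, flow now 3.
Augment Hall→C5→C1→Exit: bottleneck 1, flow now 4.
Augment Hall→C5→StairB→Exit: bottleneck 4, flow now 8.
No augmenting path remains; maximum flow = 8.
By max-flow min-cut, the minimum cut capacity equals the max flow.
In the residual graph, reachable from Hall: {Hall, StairC}.
Min-cut edges: Hall→C5 (5), StairC→C1 (3); capacity 5 + 3 = 8.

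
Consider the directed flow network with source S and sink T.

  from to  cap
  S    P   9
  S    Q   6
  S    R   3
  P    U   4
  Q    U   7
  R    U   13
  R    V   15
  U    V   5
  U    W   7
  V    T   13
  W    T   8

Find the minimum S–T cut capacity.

Augment S→R→V→T: bottleneck 3, flow now 3.
Augment S→P→U→V→T: bottleneck 4, flow now 7.
Augment S→Q→U→V→T: bottleneck 1, flow now 8.
Augment S→Q→U→W→T: bottleneck 5, flow now 13.
No augmenting path remains; maximum flow = 13.
By max-flow min-cut, the minimum cut capacity equals the max flow.
In the residual graph, reachable from S: {S, P}.
Min-cut edges: S→Q (6), S→R (3), P→U (4); capacity 6 + 3 + 4 = 13.

13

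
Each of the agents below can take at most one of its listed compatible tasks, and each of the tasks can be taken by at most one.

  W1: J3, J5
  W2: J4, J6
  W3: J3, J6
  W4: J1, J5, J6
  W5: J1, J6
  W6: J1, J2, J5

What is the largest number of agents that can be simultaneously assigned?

Unit-capacity flow: source→left, listed edges, right→sink; max matching = max flow.
Augmenting path W1→J3 (+1); matched 1.
Augmenting path W2→J4 (+1); matched 2.
Augmenting path W3→J6 (+1); matched 3.
Augmenting path W4→J1 (+1); matched 4.
Augmenting path W6→J2 (+1); matched 5.
Augmenting path W5→J1→W4→J5 (+1); matched 6.
No augmenting path remains; maximum matching = 6.
König certificate: {W1, W2, W3, W4, W5, W6} is a vertex cover of size 6 (every listed pair touches it), so no matching can be larger.

6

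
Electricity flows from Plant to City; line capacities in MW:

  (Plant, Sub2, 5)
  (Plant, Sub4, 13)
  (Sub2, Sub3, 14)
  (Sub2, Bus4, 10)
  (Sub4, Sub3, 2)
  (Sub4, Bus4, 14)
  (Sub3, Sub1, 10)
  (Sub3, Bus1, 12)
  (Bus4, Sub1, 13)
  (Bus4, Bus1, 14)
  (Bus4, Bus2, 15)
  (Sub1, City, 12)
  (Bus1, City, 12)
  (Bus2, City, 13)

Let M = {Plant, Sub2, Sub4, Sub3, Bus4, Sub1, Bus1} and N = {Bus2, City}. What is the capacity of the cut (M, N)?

39

Edges leaving {Plant, Sub2, Sub4, Sub3, Bus4, Sub1, Bus1}: Bus4→Bus2 (15), Sub1→City (12), Bus1→City (12).
Cut capacity = 15 + 12 + 12 = 39.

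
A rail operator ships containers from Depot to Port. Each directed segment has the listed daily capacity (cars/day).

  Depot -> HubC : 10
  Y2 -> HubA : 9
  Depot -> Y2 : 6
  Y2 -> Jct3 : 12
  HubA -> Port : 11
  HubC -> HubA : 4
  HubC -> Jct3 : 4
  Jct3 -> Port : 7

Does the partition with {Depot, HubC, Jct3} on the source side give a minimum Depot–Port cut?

No — its capacity is 17, but the minimum cut has capacity 14.

Given cut capacity: 6 + 4 + 7 = 17.
Augment Depot→Y2→HubA→Port: bottleneck 6, flow now 6.
Augment Depot→HubC→HubA→Port: bottleneck 4, flow now 10.
Augment Depot→HubC→Jct3→Port: bottleneck 4, flow now 14.
No augmenting path remains; maximum flow = 14.
In the residual graph, reachable from Depot: {Depot, HubC}.
Min-cut edges: Depot→Y2 (6), HubC→HubA (4), HubC→Jct3 (4); capacity 6 + 4 + 4 = 14.
Cut capacity 17 exceeds the max flow 14, so it is not minimum.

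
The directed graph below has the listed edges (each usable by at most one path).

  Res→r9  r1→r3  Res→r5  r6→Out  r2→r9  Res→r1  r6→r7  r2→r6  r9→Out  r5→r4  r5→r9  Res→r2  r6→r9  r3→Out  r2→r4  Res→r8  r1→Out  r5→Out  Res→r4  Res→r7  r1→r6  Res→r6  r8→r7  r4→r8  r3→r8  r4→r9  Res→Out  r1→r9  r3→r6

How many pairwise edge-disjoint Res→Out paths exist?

5

Assign every edge capacity 1; by Menger, the answer equals the max flow.
Path Res→Out (+1); total 1.
Path Res→r1→Out (+1); total 2.
Path Res→r5→Out (+1); total 3.
Path Res→r6→Out (+1); total 4.
Path Res→r9→Out (+1); total 5.
No residual Res→Out path; max flow = 5.
Certifying cut of size 5: {Res→Out, Res→r1, Res→r5, r6→Out, r9→Out}.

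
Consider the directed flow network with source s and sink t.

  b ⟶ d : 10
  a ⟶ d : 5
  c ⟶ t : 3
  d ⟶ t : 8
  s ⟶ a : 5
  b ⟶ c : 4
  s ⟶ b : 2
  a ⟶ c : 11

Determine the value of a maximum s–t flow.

7

Augment s→a→c→t: bottleneck 3, flow now 3.
Augment s→a→d→t: bottleneck 2, flow now 5.
Augment s→b→d→t: bottleneck 2, flow now 7.
No augmenting path remains; maximum flow = 7.
In the residual graph, reachable from s: {s}.
Min-cut edges: s→a (5), s→b (2); capacity 5 + 2 = 7.
This cut is saturated, so no flow can exceed 7.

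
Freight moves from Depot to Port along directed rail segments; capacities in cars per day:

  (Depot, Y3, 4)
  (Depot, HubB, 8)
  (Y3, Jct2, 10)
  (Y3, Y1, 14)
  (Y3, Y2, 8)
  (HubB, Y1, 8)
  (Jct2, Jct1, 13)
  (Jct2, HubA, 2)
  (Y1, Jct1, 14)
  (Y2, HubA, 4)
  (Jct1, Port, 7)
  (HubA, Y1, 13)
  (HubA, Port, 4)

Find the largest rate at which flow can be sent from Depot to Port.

Augment Depot→Y3→Jct2→Jct1→Port: bottleneck 4, flow now 4.
Augment Depot→HubB→Y1→Jct1→Port: bottleneck 3, flow now 7.
Augment Depot→HubB→Y1→Jct1→Jct2→HubA→Port: bottleneck 2, flow now 9. (uses reverse residual edge)
Augment Depot→HubB→Y1→Jct1→Jct2→Y3→Y2→HubA→Port: bottleneck 2, flow now 11. (uses reverse residual edge)
No augmenting path remains; maximum flow = 11.
In the residual graph, reachable from Depot: {Depot, HubB, Y1, Jct1}.
Min-cut edges: Depot→Y3 (4), Jct1→Port (7); capacity 4 + 7 = 11.
This cut is saturated, so no flow can exceed 11.

11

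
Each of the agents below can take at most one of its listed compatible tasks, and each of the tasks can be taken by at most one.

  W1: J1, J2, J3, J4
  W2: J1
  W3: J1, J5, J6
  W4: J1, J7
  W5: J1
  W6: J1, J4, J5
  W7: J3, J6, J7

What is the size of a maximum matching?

Unit-capacity flow: source→left, listed edges, right→sink; max matching = max flow.
Augmenting path W1→J1 (+1); matched 1.
Augmenting path W3→J5 (+1); matched 2.
Augmenting path W4→J7 (+1); matched 3.
Augmenting path W6→J4 (+1); matched 4.
Augmenting path W7→J3 (+1); matched 5.
Augmenting path W2→J1→W1→J2 (+1); matched 6.
No augmenting path remains; maximum matching = 6.
König certificate: {W1, W3, W4, W6, W7, J1} is a vertex cover of size 6 (every listed pair touches it), so no matching can be larger.

6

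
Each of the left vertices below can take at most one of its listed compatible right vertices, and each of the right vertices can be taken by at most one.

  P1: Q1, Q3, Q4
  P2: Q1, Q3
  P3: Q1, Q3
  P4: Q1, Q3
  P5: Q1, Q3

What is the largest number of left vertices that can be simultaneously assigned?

3

Unit-capacity flow: source→left, listed edges, right→sink; max matching = max flow.
Augmenting path P1→Q1 (+1); matched 1.
Augmenting path P2→Q3 (+1); matched 2.
Augmenting path P3→Q1→P1→Q4 (+1); matched 3.
No augmenting path remains; maximum matching = 3.
König certificate: {P1, Q1, Q3} is a vertex cover of size 3 (every listed pair touches it), so no matching can be larger.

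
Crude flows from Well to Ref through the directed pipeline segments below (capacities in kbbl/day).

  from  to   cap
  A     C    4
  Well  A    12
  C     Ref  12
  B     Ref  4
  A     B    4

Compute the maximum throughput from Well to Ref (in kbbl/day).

8

Augment Well→A→B→Ref: bottleneck 4, flow now 4.
Augment Well→A→C→Ref: bottleneck 4, flow now 8.
No augmenting path remains; maximum flow = 8.
In the residual graph, reachable from Well: {Well, A}.
Min-cut edges: A→B (4), A→C (4); capacity 4 + 4 = 8.
This cut is saturated, so no flow can exceed 8.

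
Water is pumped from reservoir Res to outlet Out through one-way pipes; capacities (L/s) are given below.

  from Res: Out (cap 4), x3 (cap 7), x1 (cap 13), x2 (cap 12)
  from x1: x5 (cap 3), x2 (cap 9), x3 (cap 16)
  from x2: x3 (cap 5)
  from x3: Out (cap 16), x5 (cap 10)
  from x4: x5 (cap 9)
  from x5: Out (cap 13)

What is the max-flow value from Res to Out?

29

Augment Res→Out: bottleneck 4, flow now 4.
Augment Res→x3→Out: bottleneck 7, flow now 11.
Augment Res→x1→x3→Out: bottleneck 9, flow now 20.
Augment Res→x1→x5→Out: bottleneck 3, flow now 23.
Augment Res→x1→x3→x5→Out: bottleneck 1, flow now 24.
Augment Res→x2→x3→x5→Out: bottleneck 5, flow now 29.
No augmenting path remains; maximum flow = 29.
In the residual graph, reachable from Res: {Res, x2}.
Min-cut edges: Res→x1 (13), Res→x3 (7), Res→Out (4), x2→x3 (5); capacity 13 + 7 + 4 + 5 = 29.
This cut is saturated, so no flow can exceed 29.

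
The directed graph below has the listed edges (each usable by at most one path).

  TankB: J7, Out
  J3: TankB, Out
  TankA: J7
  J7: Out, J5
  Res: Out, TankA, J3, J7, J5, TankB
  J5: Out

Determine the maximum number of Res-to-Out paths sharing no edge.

5

Assign every edge capacity 1; by Menger, the answer equals the max flow.
Path Res→Out (+1); total 1.
Path Res→J3→Out (+1); total 2.
Path Res→TankB→Out (+1); total 3.
Path Res→J7→Out (+1); total 4.
Path Res→J5→Out (+1); total 5.
No residual Res→Out path; max flow = 5.
Certifying cut of size 5: {J5→Out, J7→Out, Res→J3, Res→Out, Res→TankB}.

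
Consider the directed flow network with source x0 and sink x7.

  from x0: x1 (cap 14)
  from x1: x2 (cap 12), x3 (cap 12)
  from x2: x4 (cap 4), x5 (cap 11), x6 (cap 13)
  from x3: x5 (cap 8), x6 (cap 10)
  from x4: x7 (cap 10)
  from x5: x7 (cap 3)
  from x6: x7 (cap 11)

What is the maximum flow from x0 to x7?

Augment x0→x1→x2→x4→x7: bottleneck 4, flow now 4.
Augment x0→x1→x2→x5→x7: bottleneck 3, flow now 7.
Augment x0→x1→x2→x6→x7: bottleneck 5, flow now 12.
Augment x0→x1→x3→x6→x7: bottleneck 2, flow now 14.
No augmenting path remains; maximum flow = 14.
In the residual graph, reachable from x0: {x0}.
Min-cut edges: x0→x1 (14); capacity 14 = 14.
This cut is saturated, so no flow can exceed 14.

14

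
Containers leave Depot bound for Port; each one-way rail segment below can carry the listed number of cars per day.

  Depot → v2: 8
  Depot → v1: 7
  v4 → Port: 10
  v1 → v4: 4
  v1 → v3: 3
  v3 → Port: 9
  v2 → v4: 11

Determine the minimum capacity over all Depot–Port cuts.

Augment Depot→v1→v3→Port: bottleneck 3, flow now 3.
Augment Depot→v1→v4→Port: bottleneck 4, flow now 7.
Augment Depot→v2→v4→Port: bottleneck 6, flow now 13.
No augmenting path remains; maximum flow = 13.
By max-flow min-cut, the minimum cut capacity equals the max flow.
In the residual graph, reachable from Depot: {Depot, v1, v2, v4}.
Min-cut edges: v1→v3 (3), v4→Port (10); capacity 3 + 10 = 13.

13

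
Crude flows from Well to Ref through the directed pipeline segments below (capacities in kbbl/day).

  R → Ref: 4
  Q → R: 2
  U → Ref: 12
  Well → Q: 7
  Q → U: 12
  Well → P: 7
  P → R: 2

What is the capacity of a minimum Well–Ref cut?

9

Augment Well→P→R→Ref: bottleneck 2, flow now 2.
Augment Well→Q→R→Ref: bottleneck 2, flow now 4.
Augment Well→Q→U→Ref: bottleneck 5, flow now 9.
No augmenting path remains; maximum flow = 9.
By max-flow min-cut, the minimum cut capacity equals the max flow.
In the residual graph, reachable from Well: {Well, P}.
Min-cut edges: Well→Q (7), P→R (2); capacity 7 + 2 = 9.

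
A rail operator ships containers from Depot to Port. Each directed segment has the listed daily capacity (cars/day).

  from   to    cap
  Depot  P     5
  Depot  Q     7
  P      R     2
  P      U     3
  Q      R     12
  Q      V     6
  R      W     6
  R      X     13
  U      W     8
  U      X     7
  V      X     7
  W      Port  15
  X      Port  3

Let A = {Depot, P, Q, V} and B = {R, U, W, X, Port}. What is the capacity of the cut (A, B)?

Edges leaving {Depot, P, Q, V}: P→R (2), P→U (3), Q→R (12), V→X (7).
Cut capacity = 2 + 3 + 12 + 7 = 24.

24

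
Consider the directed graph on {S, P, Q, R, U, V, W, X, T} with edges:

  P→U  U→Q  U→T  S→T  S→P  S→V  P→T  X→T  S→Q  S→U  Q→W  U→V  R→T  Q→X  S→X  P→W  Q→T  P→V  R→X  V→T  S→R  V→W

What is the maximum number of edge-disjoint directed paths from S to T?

7

Assign every edge capacity 1; by Menger, the answer equals the max flow.
Path S→T (+1); total 1.
Path S→P→T (+1); total 2.
Path S→Q→T (+1); total 3.
Path S→R→T (+1); total 4.
Path S→U→T (+1); total 5.
Path S→V→T (+1); total 6.
Path S→X→T (+1); total 7.
No residual S→T path; max flow = 7.
Certifying cut of size 7: {S→P, S→Q, S→R, S→T, S→U, S→V, S→X}.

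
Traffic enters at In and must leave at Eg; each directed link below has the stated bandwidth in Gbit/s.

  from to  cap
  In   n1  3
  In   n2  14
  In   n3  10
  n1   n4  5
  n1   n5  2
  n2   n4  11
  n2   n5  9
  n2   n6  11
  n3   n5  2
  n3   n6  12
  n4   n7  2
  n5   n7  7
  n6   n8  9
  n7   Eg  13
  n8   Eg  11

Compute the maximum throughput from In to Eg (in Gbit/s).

18

Augment In→n1→n4→n7→Eg: bottleneck 2, flow now 2.
Augment In→n1→n5→n7→Eg: bottleneck 1, flow now 3.
Augment In→n2→n5→n7→Eg: bottleneck 6, flow now 9.
Augment In→n2→n6→n8→Eg: bottleneck 8, flow now 17.
Augment In→n3→n6→n8→Eg: bottleneck 1, flow now 18.
No augmenting path remains; maximum flow = 18.
In the residual graph, reachable from In: {In, n1, n2, n3, n4, n5, n6}.
Min-cut edges: n4→n7 (2), n5→n7 (7), n6→n8 (9); capacity 2 + 7 + 9 = 18.
This cut is saturated, so no flow can exceed 18.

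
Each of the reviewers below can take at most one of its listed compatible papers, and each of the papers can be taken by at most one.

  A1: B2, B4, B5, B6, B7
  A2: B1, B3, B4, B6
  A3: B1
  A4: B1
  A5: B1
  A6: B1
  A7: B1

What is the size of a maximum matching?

Unit-capacity flow: source→left, listed edges, right→sink; max matching = max flow.
Augmenting path A1→B2 (+1); matched 1.
Augmenting path A2→B1 (+1); matched 2.
Augmenting path A3→B1→A2→B3 (+1); matched 3.
No augmenting path remains; maximum matching = 3.
König certificate: {A1, A2, B1} is a vertex cover of size 3 (every listed pair touches it), so no matching can be larger.

3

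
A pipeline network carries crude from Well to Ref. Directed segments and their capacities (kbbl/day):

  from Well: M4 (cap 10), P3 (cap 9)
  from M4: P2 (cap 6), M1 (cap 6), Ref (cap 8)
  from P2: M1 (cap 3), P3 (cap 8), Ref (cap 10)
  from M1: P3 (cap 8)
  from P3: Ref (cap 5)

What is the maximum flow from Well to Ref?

Augment Well→M4→Ref: bottleneck 8, flow now 8.
Augment Well→P3→Ref: bottleneck 5, flow now 13.
Augment Well→M4→P2→Ref: bottleneck 2, flow now 15.
No augmenting path remains; maximum flow = 15.
In the residual graph, reachable from Well: {Well, P3}.
Min-cut edges: Well→M4 (10), P3→Ref (5); capacity 10 + 5 = 15.
This cut is saturated, so no flow can exceed 15.

15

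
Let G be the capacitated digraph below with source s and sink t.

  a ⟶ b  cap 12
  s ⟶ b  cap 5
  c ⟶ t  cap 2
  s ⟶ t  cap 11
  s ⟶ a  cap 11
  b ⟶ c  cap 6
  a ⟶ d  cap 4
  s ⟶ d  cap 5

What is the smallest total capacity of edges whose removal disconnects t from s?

Augment s→t: bottleneck 11, flow now 11.
Augment s→b→c→t: bottleneck 2, flow now 13.
No augmenting path remains; maximum flow = 13.
By max-flow min-cut, the minimum cut capacity equals the max flow.
In the residual graph, reachable from s: {s, a, b, c, d}.
Min-cut edges: s→t (11), c→t (2); capacity 11 + 2 = 13.

13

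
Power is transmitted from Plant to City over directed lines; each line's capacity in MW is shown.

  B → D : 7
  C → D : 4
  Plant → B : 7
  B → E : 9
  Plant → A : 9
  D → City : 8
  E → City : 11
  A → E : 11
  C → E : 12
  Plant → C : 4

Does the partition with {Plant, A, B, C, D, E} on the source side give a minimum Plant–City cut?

Yes — it is a minimum cut (capacity 19).

Given cut capacity: 8 + 11 = 19.
Augment Plant→A→E→City: bottleneck 9, flow now 9.
Augment Plant→B→D→City: bottleneck 7, flow now 16.
Augment Plant→C→D→City: bottleneck 1, flow now 17.
Augment Plant→C→E→City: bottleneck 2, flow now 19.
No augmenting path remains; maximum flow = 19.
Cut capacity 19 equals the max flow, so it is a minimum cut.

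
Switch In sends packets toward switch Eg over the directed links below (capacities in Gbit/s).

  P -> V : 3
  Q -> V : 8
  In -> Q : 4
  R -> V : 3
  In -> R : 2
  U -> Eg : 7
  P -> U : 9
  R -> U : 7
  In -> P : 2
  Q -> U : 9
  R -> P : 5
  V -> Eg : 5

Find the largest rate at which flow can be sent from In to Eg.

Augment In→P→U→Eg: bottleneck 2, flow now 2.
Augment In→Q→U→Eg: bottleneck 4, flow now 6.
Augment In→R→U→Eg: bottleneck 1, flow now 7.
Augment In→R→V→Eg: bottleneck 1, flow now 8.
No augmenting path remains; maximum flow = 8.
In the residual graph, reachable from In: {In}.
Min-cut edges: In→P (2), In→Q (4), In→R (2); capacity 2 + 4 + 2 = 8.
This cut is saturated, so no flow can exceed 8.

8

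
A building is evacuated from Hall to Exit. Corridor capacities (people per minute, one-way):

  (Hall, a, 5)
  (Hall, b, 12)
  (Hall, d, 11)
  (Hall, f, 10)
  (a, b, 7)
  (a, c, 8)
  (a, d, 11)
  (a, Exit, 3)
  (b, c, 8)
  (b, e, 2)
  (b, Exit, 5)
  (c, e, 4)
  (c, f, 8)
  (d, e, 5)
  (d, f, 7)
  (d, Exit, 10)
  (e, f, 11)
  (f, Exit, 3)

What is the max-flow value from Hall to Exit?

21

Augment Hall→a→Exit: bottleneck 3, flow now 3.
Augment Hall→b→Exit: bottleneck 5, flow now 8.
Augment Hall→d→Exit: bottleneck 10, flow now 18.
Augment Hall→f→Exit: bottleneck 3, flow now 21.
No augmenting path remains; maximum flow = 21.
In the residual graph, reachable from Hall: {Hall, a, b, c, d, e, f}.
Min-cut edges: a→Exit (3), b→Exit (5), d→Exit (10), f→Exit (3); capacity 3 + 5 + 10 + 3 = 21.
This cut is saturated, so no flow can exceed 21.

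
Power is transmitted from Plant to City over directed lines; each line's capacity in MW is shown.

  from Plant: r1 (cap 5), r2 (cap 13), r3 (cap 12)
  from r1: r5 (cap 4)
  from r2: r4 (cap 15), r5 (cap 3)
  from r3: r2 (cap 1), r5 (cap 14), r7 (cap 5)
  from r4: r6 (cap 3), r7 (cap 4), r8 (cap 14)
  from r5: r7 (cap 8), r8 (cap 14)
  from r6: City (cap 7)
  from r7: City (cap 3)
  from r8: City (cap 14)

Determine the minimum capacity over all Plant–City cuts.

20

Augment Plant→r3→r7→City: bottleneck 3, flow now 3.
Augment Plant→r1→r5→r8→City: bottleneck 4, flow now 7.
Augment Plant→r2→r4→r6→City: bottleneck 3, flow now 10.
Augment Plant→r2→r4→r8→City: bottleneck 10, flow now 20.
No augmenting path remains; maximum flow = 20.
By max-flow min-cut, the minimum cut capacity equals the max flow.
In the residual graph, reachable from Plant: {Plant, r1, r2, r3, r4, r5, r7, r8}.
Min-cut edges: r4→r6 (3), r7→City (3), r8→City (14); capacity 3 + 3 + 14 = 20.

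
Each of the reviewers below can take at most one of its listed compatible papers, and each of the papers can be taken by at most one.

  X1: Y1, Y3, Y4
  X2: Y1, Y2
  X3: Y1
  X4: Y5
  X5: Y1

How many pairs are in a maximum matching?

Unit-capacity flow: source→left, listed edges, right→sink; max matching = max flow.
Augmenting path X1→Y1 (+1); matched 1.
Augmenting path X2→Y2 (+1); matched 2.
Augmenting path X4→Y5 (+1); matched 3.
Augmenting path X3→Y1→X1→Y3 (+1); matched 4.
No augmenting path remains; maximum matching = 4.
König certificate: {X1, X2, X4, Y1} is a vertex cover of size 4 (every listed pair touches it), so no matching can be larger.

4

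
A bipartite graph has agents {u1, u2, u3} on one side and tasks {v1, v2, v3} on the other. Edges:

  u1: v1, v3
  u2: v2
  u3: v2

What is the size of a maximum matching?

2

Unit-capacity flow: source→left, listed edges, right→sink; max matching = max flow.
Augmenting path u1→v1 (+1); matched 1.
Augmenting path u2→v2 (+1); matched 2.
No augmenting path remains; maximum matching = 2.
König certificate: {u1, v2} is a vertex cover of size 2 (every listed pair touches it), so no matching can be larger.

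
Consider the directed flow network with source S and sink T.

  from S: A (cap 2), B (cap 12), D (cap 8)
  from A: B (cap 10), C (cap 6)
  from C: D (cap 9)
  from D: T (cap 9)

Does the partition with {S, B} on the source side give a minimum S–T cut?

No — its capacity is 10, but the minimum cut has capacity 9.

Given cut capacity: 2 + 8 = 10.
Augment S→D→T: bottleneck 8, flow now 8.
Augment S→A→C→D→T: bottleneck 1, flow now 9.
No augmenting path remains; maximum flow = 9.
In the residual graph, reachable from S: {S, A, B, C, D}.
Min-cut edges: D→T (9); capacity 9 = 9.
Cut capacity 10 exceeds the max flow 9, so it is not minimum.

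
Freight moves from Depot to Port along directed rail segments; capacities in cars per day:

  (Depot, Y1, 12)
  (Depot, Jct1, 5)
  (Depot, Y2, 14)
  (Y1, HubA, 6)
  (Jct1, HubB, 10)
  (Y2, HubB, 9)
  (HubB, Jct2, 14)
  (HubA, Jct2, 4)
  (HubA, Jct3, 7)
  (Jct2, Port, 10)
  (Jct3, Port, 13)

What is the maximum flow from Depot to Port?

16

Augment Depot→Y1→HubA→Jct2→Port: bottleneck 4, flow now 4.
Augment Depot→Y1→HubA→Jct3→Port: bottleneck 2, flow now 6.
Augment Depot→Jct1→HubB→Jct2→Port: bottleneck 5, flow now 11.
Augment Depot→Y2→HubB→Jct2→Port: bottleneck 1, flow now 12.
Augment Depot→Y2→HubB→Jct2→HubA→Jct3→Port: bottleneck 4, flow now 16. (uses reverse residual edge)
No augmenting path remains; maximum flow = 16.
In the residual graph, reachable from Depot: {Depot, Y1, Jct1, Y2, HubB, Jct2}.
Min-cut edges: Y1→HubA (6), Jct2→Port (10); capacity 6 + 10 = 16.
This cut is saturated, so no flow can exceed 16.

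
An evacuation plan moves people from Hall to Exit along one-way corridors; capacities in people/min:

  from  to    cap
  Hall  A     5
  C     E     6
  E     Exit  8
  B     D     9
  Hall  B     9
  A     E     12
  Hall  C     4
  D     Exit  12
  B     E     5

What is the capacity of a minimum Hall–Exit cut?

17

Augment Hall→A→E→Exit: bottleneck 5, flow now 5.
Augment Hall→B→D→Exit: bottleneck 9, flow now 14.
Augment Hall→C→E→Exit: bottleneck 3, flow now 17.
No augmenting path remains; maximum flow = 17.
By max-flow min-cut, the minimum cut capacity equals the max flow.
In the residual graph, reachable from Hall: {Hall, A, C, E}.
Min-cut edges: Hall→B (9), E→Exit (8); capacity 9 + 8 = 17.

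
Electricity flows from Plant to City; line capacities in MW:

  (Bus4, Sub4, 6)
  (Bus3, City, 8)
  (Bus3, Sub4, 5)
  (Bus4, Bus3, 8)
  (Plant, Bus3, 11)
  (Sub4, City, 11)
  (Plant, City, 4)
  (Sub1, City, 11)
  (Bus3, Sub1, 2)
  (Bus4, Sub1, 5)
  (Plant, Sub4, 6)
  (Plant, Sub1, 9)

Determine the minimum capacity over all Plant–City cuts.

Augment Plant→City: bottleneck 4, flow now 4.
Augment Plant→Bus3→City: bottleneck 8, flow now 12.
Augment Plant→Sub4→City: bottleneck 6, flow now 18.
Augment Plant→Sub1→City: bottleneck 9, flow now 27.
Augment Plant→Bus3→Sub4→City: bottleneck 3, flow now 30.
No augmenting path remains; maximum flow = 30.
By max-flow min-cut, the minimum cut capacity equals the max flow.
In the residual graph, reachable from Plant: {Plant}.
Min-cut edges: Plant→Bus3 (11), Plant→Sub4 (6), Plant→Sub1 (9), Plant→City (4); capacity 11 + 6 + 9 + 4 = 30.

30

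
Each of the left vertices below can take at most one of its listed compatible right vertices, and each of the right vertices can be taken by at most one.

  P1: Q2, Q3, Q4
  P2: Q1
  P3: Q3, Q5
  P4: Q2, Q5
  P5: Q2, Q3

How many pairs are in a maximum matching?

Unit-capacity flow: source→left, listed edges, right→sink; max matching = max flow.
Augmenting path P1→Q2 (+1); matched 1.
Augmenting path P2→Q1 (+1); matched 2.
Augmenting path P3→Q3 (+1); matched 3.
Augmenting path P4→Q5 (+1); matched 4.
Augmenting path P5→Q2→P1→Q4 (+1); matched 5.
No augmenting path remains; maximum matching = 5.
König certificate: {P1, P2, P3, P4, P5} is a vertex cover of size 5 (every listed pair touches it), so no matching can be larger.

5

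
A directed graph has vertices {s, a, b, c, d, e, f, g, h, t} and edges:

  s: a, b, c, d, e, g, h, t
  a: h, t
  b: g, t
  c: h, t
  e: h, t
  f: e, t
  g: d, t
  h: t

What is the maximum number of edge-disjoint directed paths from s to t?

7

Assign every edge capacity 1; by Menger, the answer equals the max flow.
Path s→t (+1); total 1.
Path s→a→t (+1); total 2.
Path s→b→t (+1); total 3.
Path s→c→t (+1); total 4.
Path s→e→t (+1); total 5.
Path s→g→t (+1); total 6.
Path s→h→t (+1); total 7.
No residual s→t path; max flow = 7.
Certifying cut of size 7: {s→a, s→b, s→c, s→e, s→g, s→h, s→t}.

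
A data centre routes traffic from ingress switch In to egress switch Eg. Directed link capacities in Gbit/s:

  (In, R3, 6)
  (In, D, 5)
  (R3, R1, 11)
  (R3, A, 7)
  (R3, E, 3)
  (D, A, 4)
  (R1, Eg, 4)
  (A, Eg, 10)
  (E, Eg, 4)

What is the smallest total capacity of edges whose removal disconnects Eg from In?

Augment In→R3→R1→Eg: bottleneck 4, flow now 4.
Augment In→R3→A→Eg: bottleneck 2, flow now 6.
Augment In→D→A→Eg: bottleneck 4, flow now 10.
No augmenting path remains; maximum flow = 10.
By max-flow min-cut, the minimum cut capacity equals the max flow.
In the residual graph, reachable from In: {In, D}.
Min-cut edges: In→R3 (6), D→A (4); capacity 6 + 4 = 10.

10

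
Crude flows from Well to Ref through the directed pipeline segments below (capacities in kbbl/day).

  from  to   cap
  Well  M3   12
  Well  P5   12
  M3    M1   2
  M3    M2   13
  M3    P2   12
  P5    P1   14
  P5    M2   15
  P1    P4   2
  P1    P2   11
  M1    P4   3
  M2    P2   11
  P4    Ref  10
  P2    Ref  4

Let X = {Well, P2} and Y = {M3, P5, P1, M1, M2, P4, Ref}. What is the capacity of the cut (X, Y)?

Edges leaving {Well, P2}: Well→M3 (12), Well→P5 (12), P2→Ref (4).
Cut capacity = 12 + 12 + 4 = 28.

28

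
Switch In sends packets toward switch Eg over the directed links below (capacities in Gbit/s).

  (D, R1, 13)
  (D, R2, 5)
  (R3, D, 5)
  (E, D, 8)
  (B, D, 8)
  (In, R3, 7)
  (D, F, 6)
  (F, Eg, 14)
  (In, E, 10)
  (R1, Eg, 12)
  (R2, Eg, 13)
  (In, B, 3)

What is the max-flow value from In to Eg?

Augment In→E→D→F→Eg: bottleneck 6, flow now 6.
Augment In→E→D→R2→Eg: bottleneck 2, flow now 8.
Augment In→R3→D→R2→Eg: bottleneck 3, flow now 11.
Augment In→R3→D→R1→Eg: bottleneck 2, flow now 13.
Augment In→B→D→R1→Eg: bottleneck 3, flow now 16.
No augmenting path remains; maximum flow = 16.
In the residual graph, reachable from In: {In, E, R3}.
Min-cut edges: In→B (3), E→D (8), R3→D (5); capacity 3 + 8 + 5 = 16.
This cut is saturated, so no flow can exceed 16.

16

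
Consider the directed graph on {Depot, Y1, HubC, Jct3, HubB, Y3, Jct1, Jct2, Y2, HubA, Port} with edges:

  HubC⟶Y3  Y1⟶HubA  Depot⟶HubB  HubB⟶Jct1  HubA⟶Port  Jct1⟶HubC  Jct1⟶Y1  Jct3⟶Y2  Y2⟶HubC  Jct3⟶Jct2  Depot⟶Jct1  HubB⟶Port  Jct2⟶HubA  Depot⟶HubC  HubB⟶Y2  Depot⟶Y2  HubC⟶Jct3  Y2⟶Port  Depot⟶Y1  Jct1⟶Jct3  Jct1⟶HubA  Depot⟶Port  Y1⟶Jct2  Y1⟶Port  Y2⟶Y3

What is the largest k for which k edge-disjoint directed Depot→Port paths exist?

Assign every edge capacity 1; by Menger, the answer equals the max flow.
Path Depot→Port (+1); total 1.
Path Depot→Y1→Port (+1); total 2.
Path Depot→HubB→Port (+1); total 3.
Path Depot→Y2→Port (+1); total 4.
Path Depot→Jct1→HubA→Port (+1); total 5.
No residual Depot→Port path; max flow = 5.
Certifying cut of size 5: {Depot→HubB, Depot→Port, HubA→Port, Y1→Port, Y2→Port}.

5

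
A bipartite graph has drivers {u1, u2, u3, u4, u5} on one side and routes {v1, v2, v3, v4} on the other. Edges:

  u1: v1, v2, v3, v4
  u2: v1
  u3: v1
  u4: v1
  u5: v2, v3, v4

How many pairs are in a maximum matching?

Unit-capacity flow: source→left, listed edges, right→sink; max matching = max flow.
Augmenting path u1→v1 (+1); matched 1.
Augmenting path u5→v2 (+1); matched 2.
Augmenting path u2→v1→u1→v3 (+1); matched 3.
No augmenting path remains; maximum matching = 3.
König certificate: {u1, u5, v1} is a vertex cover of size 3 (every listed pair touches it), so no matching can be larger.

3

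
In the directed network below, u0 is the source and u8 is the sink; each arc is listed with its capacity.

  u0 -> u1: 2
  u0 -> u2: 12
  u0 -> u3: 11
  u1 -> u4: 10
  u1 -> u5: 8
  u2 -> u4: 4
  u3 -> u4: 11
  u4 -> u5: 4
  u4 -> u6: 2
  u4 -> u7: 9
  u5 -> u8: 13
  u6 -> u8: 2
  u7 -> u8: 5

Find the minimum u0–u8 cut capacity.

Augment u0→u1→u5→u8: bottleneck 2, flow now 2.
Augment u0→u2→u4→u5→u8: bottleneck 4, flow now 6.
Augment u0→u3→u4→u6→u8: bottleneck 2, flow now 8.
Augment u0→u3→u4→u7→u8: bottleneck 5, flow now 13.
No augmenting path remains; maximum flow = 13.
By max-flow min-cut, the minimum cut capacity equals the max flow.
In the residual graph, reachable from u0: {u0, u2, u3, u4, u7}.
Min-cut edges: u0→u1 (2), u4→u5 (4), u4→u6 (2), u7→u8 (5); capacity 2 + 4 + 2 + 5 = 13.

13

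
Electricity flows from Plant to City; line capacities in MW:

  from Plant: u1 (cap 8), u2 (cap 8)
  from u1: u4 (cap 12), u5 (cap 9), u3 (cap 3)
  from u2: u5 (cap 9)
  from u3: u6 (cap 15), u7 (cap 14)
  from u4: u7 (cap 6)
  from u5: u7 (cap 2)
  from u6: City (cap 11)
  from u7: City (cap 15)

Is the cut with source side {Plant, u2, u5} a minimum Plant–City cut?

Yes — it is a minimum cut (capacity 10).

Given cut capacity: 8 + 2 = 10.
Augment Plant→u1→u3→u6→City: bottleneck 3, flow now 3.
Augment Plant→u1→u4→u7→City: bottleneck 5, flow now 8.
Augment Plant→u2→u5→u7→City: bottleneck 2, flow now 10.
No augmenting path remains; maximum flow = 10.
Cut capacity 10 equals the max flow, so it is a minimum cut.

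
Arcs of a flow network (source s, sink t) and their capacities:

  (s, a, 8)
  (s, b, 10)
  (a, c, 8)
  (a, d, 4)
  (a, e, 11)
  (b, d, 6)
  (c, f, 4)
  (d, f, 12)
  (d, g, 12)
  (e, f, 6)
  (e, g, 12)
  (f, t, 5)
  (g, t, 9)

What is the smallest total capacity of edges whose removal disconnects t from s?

14

Augment s→a→c→f→t: bottleneck 4, flow now 4.
Augment s→a→d→f→t: bottleneck 1, flow now 5.
Augment s→a→d→g→t: bottleneck 3, flow now 8.
Augment s→b→d→g→t: bottleneck 6, flow now 14.
No augmenting path remains; maximum flow = 14.
By max-flow min-cut, the minimum cut capacity equals the max flow.
In the residual graph, reachable from s: {s, b}.
Min-cut edges: s→a (8), b→d (6); capacity 8 + 6 = 14.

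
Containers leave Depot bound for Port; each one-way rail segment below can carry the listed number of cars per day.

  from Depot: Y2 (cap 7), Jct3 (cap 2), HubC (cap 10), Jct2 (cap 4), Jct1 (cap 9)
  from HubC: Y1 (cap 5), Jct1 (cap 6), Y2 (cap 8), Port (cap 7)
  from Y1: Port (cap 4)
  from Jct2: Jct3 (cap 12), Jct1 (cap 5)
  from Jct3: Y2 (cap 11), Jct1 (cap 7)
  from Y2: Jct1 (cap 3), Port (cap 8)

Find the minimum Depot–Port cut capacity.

18

Augment Depot→HubC→Port: bottleneck 7, flow now 7.
Augment Depot→Y2→Port: bottleneck 7, flow now 14.
Augment Depot→HubC→Y1→Port: bottleneck 3, flow now 17.
Augment Depot→Jct3→Y2→Port: bottleneck 1, flow now 18.
No augmenting path remains; maximum flow = 18.
By max-flow min-cut, the minimum cut capacity equals the max flow.
In the residual graph, reachable from Depot: {Depot, Jct2, Jct3, Y2, Jct1}.
Min-cut edges: Depot→HubC (10), Y2→Port (8); capacity 10 + 8 = 18.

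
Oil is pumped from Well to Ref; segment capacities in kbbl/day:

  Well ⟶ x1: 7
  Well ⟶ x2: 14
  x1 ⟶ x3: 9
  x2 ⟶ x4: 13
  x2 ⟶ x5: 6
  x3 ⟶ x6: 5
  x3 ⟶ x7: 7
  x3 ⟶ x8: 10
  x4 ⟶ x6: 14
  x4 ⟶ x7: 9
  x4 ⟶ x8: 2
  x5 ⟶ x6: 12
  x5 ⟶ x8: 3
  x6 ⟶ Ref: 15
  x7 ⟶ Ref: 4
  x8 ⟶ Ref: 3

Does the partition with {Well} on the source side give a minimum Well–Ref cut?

Given cut capacity: 7 + 14 = 21.
Augment Well→x1→x3→x6→Ref: bottleneck 5, flow now 5.
Augment Well→x1→x3→x7→Ref: bottleneck 2, flow now 7.
Augment Well→x2→x4→x6→Ref: bottleneck 10, flow now 17.
Augment Well→x2→x4→x7→Ref: bottleneck 2, flow now 19.
Augment Well→x2→x4→x8→Ref: bottleneck 1, flow now 20.
Augment Well→x2→x5→x8→Ref: bottleneck 1, flow now 21.
No augmenting path remains; maximum flow = 21.
Cut capacity 21 equals the max flow, so it is a minimum cut.

Yes — it is a minimum cut (capacity 21).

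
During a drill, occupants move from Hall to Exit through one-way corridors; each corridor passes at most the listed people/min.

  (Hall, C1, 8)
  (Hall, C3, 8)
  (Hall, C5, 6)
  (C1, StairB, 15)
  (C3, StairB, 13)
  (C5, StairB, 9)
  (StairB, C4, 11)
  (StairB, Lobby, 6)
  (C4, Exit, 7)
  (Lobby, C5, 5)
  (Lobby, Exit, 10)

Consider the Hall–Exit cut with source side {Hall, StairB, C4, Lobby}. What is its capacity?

44

Edges leaving {Hall, StairB, C4, Lobby}: Hall→C1 (8), Hall→C3 (8), Hall→C5 (6), C4→Exit (7), Lobby→C5 (5), Lobby→Exit (10).
Cut capacity = 8 + 8 + 6 + 7 + 5 + 10 = 44.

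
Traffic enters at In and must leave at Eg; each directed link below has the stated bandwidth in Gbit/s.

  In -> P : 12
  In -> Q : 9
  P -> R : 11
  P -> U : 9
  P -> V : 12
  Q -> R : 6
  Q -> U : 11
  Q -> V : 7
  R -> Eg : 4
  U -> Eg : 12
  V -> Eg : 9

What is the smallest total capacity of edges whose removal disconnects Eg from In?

21

Augment In→P→R→Eg: bottleneck 4, flow now 4.
Augment In→P→U→Eg: bottleneck 8, flow now 12.
Augment In→Q→U→Eg: bottleneck 4, flow now 16.
Augment In→Q→V→Eg: bottleneck 5, flow now 21.
No augmenting path remains; maximum flow = 21.
By max-flow min-cut, the minimum cut capacity equals the max flow.
In the residual graph, reachable from In: {In}.
Min-cut edges: In→P (12), In→Q (9); capacity 12 + 9 = 21.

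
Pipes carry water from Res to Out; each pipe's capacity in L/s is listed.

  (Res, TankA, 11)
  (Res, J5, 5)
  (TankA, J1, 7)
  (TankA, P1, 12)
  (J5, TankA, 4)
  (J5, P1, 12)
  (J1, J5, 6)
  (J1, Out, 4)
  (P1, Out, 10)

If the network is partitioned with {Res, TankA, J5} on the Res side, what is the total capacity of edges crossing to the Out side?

31

Edges leaving {Res, TankA, J5}: TankA→J1 (7), TankA→P1 (12), J5→P1 (12).
Cut capacity = 7 + 12 + 12 = 31.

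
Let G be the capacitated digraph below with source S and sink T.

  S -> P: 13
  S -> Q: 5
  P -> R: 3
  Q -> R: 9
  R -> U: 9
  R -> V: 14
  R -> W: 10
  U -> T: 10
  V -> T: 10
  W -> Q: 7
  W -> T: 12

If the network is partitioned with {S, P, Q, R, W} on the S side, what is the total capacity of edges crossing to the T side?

35

Edges leaving {S, P, Q, R, W}: R→U (9), R→V (14), W→T (12).
Cut capacity = 9 + 14 + 12 = 35.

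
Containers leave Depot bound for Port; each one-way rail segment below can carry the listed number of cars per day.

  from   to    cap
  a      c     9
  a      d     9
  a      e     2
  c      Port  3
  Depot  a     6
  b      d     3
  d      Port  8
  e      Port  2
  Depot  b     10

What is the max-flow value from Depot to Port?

9

Augment Depot→a→c→Port: bottleneck 3, flow now 3.
Augment Depot→a→d→Port: bottleneck 3, flow now 6.
Augment Depot→b→d→Port: bottleneck 3, flow now 9.
No augmenting path remains; maximum flow = 9.
In the residual graph, reachable from Depot: {Depot, b}.
Min-cut edges: Depot→a (6), b→d (3); capacity 6 + 3 = 9.
This cut is saturated, so no flow can exceed 9.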